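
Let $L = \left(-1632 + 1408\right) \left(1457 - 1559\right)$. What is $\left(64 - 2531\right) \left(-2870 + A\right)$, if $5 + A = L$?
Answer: $-49273391$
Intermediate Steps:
$L = 22848$ ($L = \left(-224\right) \left(-102\right) = 22848$)
$A = 22843$ ($A = -5 + 22848 = 22843$)
$\left(64 - 2531\right) \left(-2870 + A\right) = \left(64 - 2531\right) \left(-2870 + 22843\right) = \left(-2467\right) 19973 = -49273391$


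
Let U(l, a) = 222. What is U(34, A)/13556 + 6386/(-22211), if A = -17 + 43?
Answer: -40818887/150546158 ≈ -0.27114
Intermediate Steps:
A = 26
U(34, A)/13556 + 6386/(-22211) = 222/13556 + 6386/(-22211) = 222*(1/13556) + 6386*(-1/22211) = 111/6778 - 6386/22211 = -40818887/150546158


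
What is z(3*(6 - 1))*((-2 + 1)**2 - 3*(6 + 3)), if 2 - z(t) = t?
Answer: 338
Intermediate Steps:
z(t) = 2 - t
z(3*(6 - 1))*((-2 + 1)**2 - 3*(6 + 3)) = (2 - 3*(6 - 1))*((-2 + 1)**2 - 3*(6 + 3)) = (2 - 3*5)*((-1)**2 - 3*9) = (2 - 1*15)*(1 - 27) = (2 - 15)*(-26) = -13*(-26) = 338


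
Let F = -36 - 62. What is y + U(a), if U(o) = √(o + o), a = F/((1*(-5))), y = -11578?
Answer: -11578 + 14*√5/5 ≈ -11572.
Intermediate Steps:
F = -98
a = 98/5 (a = -98/(1*(-5)) = -98/(-5) = -98*(-⅕) = 98/5 ≈ 19.600)
U(o) = √2*√o (U(o) = √(2*o) = √2*√o)
y + U(a) = -11578 + √2*√(98/5) = -11578 + √2*(7*√10/5) = -11578 + 14*√5/5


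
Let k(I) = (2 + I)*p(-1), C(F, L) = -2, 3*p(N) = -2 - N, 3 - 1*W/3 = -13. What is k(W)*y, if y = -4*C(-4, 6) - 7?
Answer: -50/3 ≈ -16.667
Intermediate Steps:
W = 48 (W = 9 - 3*(-13) = 9 + 39 = 48)
p(N) = -⅔ - N/3 (p(N) = (-2 - N)/3 = -⅔ - N/3)
k(I) = -⅔ - I/3 (k(I) = (2 + I)*(-⅔ - ⅓*(-1)) = (2 + I)*(-⅔ + ⅓) = (2 + I)*(-⅓) = -⅔ - I/3)
y = 1 (y = -4*(-2) - 7 = 8 - 7 = 1)
k(W)*y = (-⅔ - ⅓*48)*1 = (-⅔ - 16)*1 = -50/3*1 = -50/3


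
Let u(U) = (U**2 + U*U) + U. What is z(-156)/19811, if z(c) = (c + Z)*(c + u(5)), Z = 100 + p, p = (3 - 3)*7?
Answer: 5656/19811 ≈ 0.28550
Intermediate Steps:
u(U) = U + 2*U**2 (u(U) = (U**2 + U**2) + U = 2*U**2 + U = U + 2*U**2)
p = 0 (p = 0*7 = 0)
Z = 100 (Z = 100 + 0 = 100)
z(c) = (55 + c)*(100 + c) (z(c) = (c + 100)*(c + 5*(1 + 2*5)) = (100 + c)*(c + 5*(1 + 10)) = (100 + c)*(c + 5*11) = (100 + c)*(c + 55) = (100 + c)*(55 + c) = (55 + c)*(100 + c))
z(-156)/19811 = (5500 + (-156)**2 + 155*(-156))/19811 = (5500 + 24336 - 24180)*(1/19811) = 5656*(1/19811) = 5656/19811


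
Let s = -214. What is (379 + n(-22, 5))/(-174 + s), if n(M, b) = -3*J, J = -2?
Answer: -385/388 ≈ -0.99227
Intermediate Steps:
n(M, b) = 6 (n(M, b) = -3*(-2) = 6)
(379 + n(-22, 5))/(-174 + s) = (379 + 6)/(-174 - 214) = 385/(-388) = 385*(-1/388) = -385/388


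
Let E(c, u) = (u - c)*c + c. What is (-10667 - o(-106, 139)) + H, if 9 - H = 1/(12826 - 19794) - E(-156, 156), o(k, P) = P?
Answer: -415466999/6968 ≈ -59625.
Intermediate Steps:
E(c, u) = c + c*(u - c) (E(c, u) = c*(u - c) + c = c + c*(u - c))
H = -340170791/6968 (H = 9 - (1/(12826 - 19794) - (-156)*(1 + 156 - 1*(-156))) = 9 - (1/(-6968) - (-156)*(1 + 156 + 156)) = 9 - (-1/6968 - (-156)*313) = 9 - (-1/6968 - 1*(-48828)) = 9 - (-1/6968 + 48828) = 9 - 1*340233503/6968 = 9 - 340233503/6968 = -340170791/6968 ≈ -48819.)
(-10667 - o(-106, 139)) + H = (-10667 - 1*139) - 340170791/6968 = (-10667 - 139) - 340170791/6968 = -10806 - 340170791/6968 = -415466999/6968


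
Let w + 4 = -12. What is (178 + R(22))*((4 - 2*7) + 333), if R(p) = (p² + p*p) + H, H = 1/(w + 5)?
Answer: 4071415/11 ≈ 3.7013e+5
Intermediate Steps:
w = -16 (w = -4 - 12 = -16)
H = -1/11 (H = 1/(-16 + 5) = 1/(-11) = -1/11 ≈ -0.090909)
R(p) = -1/11 + 2*p² (R(p) = (p² + p*p) - 1/11 = (p² + p²) - 1/11 = 2*p² - 1/11 = -1/11 + 2*p²)
(178 + R(22))*((4 - 2*7) + 333) = (178 + (-1/11 + 2*22²))*((4 - 2*7) + 333) = (178 + (-1/11 + 2*484))*((4 - 14) + 333) = (178 + (-1/11 + 968))*(-10 + 333) = (178 + 10647/11)*323 = (12605/11)*323 = 4071415/11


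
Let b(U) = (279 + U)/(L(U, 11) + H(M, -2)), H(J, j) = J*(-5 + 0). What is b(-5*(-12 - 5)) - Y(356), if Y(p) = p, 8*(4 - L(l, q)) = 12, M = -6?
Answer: -1724/5 ≈ -344.80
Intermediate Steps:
L(l, q) = 5/2 (L(l, q) = 4 - 1/8*12 = 4 - 3/2 = 5/2)
H(J, j) = -5*J (H(J, j) = J*(-5) = -5*J)
b(U) = 558/65 + 2*U/65 (b(U) = (279 + U)/(5/2 - 5*(-6)) = (279 + U)/(5/2 + 30) = (279 + U)/(65/2) = (279 + U)*(2/65) = 558/65 + 2*U/65)
b(-5*(-12 - 5)) - Y(356) = (558/65 + 2*(-5*(-12 - 5))/65) - 1*356 = (558/65 + 2*(-5*(-17))/65) - 356 = (558/65 + (2/65)*85) - 356 = (558/65 + 34/13) - 356 = 56/5 - 356 = -1724/5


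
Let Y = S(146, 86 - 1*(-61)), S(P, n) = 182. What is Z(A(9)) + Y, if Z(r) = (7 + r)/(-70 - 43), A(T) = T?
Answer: 20550/113 ≈ 181.86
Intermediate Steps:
Z(r) = -7/113 - r/113 (Z(r) = (7 + r)/(-113) = (7 + r)*(-1/113) = -7/113 - r/113)
Y = 182
Z(A(9)) + Y = (-7/113 - 1/113*9) + 182 = (-7/113 - 9/113) + 182 = -16/113 + 182 = 20550/113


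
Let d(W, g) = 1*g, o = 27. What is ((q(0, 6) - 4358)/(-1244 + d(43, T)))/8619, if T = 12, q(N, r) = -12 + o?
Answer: 4343/10618608 ≈ 0.00040900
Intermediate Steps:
q(N, r) = 15 (q(N, r) = -12 + 27 = 15)
d(W, g) = g
((q(0, 6) - 4358)/(-1244 + d(43, T)))/8619 = ((15 - 4358)/(-1244 + 12))/8619 = -4343/(-1232)*(1/8619) = -4343*(-1/1232)*(1/8619) = (4343/1232)*(1/8619) = 4343/10618608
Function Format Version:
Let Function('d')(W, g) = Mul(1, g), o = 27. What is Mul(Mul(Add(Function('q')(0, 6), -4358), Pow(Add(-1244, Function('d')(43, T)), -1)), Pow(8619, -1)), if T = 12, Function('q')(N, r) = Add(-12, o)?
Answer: Rational(4343, 10618608) ≈ 0.00040900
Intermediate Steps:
Function('q')(N, r) = 15 (Function('q')(N, r) = Add(-12, 27) = 15)
Function('d')(W, g) = g
Mul(Mul(Add(Function('q')(0, 6), -4358), Pow(Add(-1244, Function('d')(43, T)), -1)), Pow(8619, -1)) = Mul(Mul(Add(15, -4358), Pow(Add(-1244, 12), -1)), Pow(8619, -1)) = Mul(Mul(-4343, Pow(-1232, -1)), Rational(1, 8619)) = Mul(Mul(-4343, Rational(-1, 1232)), Rational(1, 8619)) = Mul(Rational(4343, 1232), Rational(1, 8619)) = Rational(4343, 10618608)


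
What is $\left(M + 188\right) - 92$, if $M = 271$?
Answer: $367$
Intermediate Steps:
$\left(M + 188\right) - 92 = \left(271 + 188\right) - 92 = 459 - 92 = 367$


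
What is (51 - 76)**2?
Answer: 625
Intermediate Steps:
(51 - 76)**2 = (-25)**2 = 625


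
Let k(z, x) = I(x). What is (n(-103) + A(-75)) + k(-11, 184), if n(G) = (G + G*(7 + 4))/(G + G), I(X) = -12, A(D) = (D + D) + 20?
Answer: -136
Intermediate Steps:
A(D) = 20 + 2*D (A(D) = 2*D + 20 = 20 + 2*D)
k(z, x) = -12
n(G) = 6 (n(G) = (G + G*11)/((2*G)) = (G + 11*G)*(1/(2*G)) = (12*G)*(1/(2*G)) = 6)
(n(-103) + A(-75)) + k(-11, 184) = (6 + (20 + 2*(-75))) - 12 = (6 + (20 - 150)) - 12 = (6 - 130) - 12 = -124 - 12 = -136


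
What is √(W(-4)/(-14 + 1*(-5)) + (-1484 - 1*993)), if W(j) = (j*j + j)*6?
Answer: I*√895565/19 ≈ 49.807*I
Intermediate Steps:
W(j) = 6*j + 6*j² (W(j) = (j² + j)*6 = (j + j²)*6 = 6*j + 6*j²)
√(W(-4)/(-14 + 1*(-5)) + (-1484 - 1*993)) = √((6*(-4)*(1 - 4))/(-14 + 1*(-5)) + (-1484 - 1*993)) = √((6*(-4)*(-3))/(-14 - 5) + (-1484 - 993)) = √(72/(-19) - 2477) = √(-1/19*72 - 2477) = √(-72/19 - 2477) = √(-47135/19) = I*√895565/19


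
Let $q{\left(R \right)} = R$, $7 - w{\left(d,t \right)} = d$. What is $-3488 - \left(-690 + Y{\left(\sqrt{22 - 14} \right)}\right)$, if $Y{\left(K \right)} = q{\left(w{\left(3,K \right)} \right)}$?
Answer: $-2802$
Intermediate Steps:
$w{\left(d,t \right)} = 7 - d$
$Y{\left(K \right)} = 4$ ($Y{\left(K \right)} = 7 - 3 = 4$)
$-3488 - \left(-690 + Y{\left(\sqrt{22 - 14} \right)}\right) = -3488 - -686 = -3488 + \left(690 - 4\right) = -3488 + 686 = -2802$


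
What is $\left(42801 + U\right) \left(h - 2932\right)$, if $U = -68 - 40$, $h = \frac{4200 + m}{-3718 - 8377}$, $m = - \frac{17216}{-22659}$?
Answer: $- \frac{1633801906754908}{13050505} \approx -1.2519 \cdot 10^{8}$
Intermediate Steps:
$m = \frac{17216}{22659}$ ($m = \left(-17216\right) \left(- \frac{1}{22659}\right) = \frac{17216}{22659} \approx 0.75979$)
$h = - \frac{95185016}{274060605}$ ($h = \frac{4200 + \frac{17216}{22659}}{-3718 - 8377} = \frac{95185016}{22659 \left(-12095\right)} = \frac{95185016}{22659} \left(- \frac{1}{12095}\right) = - \frac{95185016}{274060605} \approx -0.34731$)
$U = -108$ ($U = -68 - 40 = -108$)
$\left(42801 + U\right) \left(h - 2932\right) = \left(42801 - 108\right) \left(- \frac{95185016}{274060605} - 2932\right) = 42693 \left(- \frac{803640878876}{274060605}\right) = - \frac{1633801906754908}{13050505}$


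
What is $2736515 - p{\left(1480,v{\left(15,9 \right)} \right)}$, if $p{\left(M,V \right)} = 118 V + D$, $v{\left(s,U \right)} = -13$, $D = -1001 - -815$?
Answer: $2738235$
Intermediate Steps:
$D = -186$ ($D = -1001 + 815 = -186$)
$p{\left(M,V \right)} = -186 + 118 V$ ($p{\left(M,V \right)} = 118 V - 186 = -186 + 118 V$)
$2736515 - p{\left(1480,v{\left(15,9 \right)} \right)} = 2736515 - \left(-186 + 118 \left(-13\right)\right) = 2736515 - \left(-186 - 1534\right) = 2736515 - -1720 = 2736515 + 1720 = 2738235$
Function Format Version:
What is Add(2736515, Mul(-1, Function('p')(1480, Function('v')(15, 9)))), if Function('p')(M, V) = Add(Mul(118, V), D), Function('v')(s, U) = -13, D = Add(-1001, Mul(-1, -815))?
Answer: 2738235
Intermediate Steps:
D = -186 (D = Add(-1001, 815) = -186)
Function('p')(M, V) = Add(-186, Mul(118, V)) (Function('p')(M, V) = Add(Mul(118, V), -186) = Add(-186, Mul(118, V)))
Add(2736515, Mul(-1, Function('p')(1480, Function('v')(15, 9)))) = Add(2736515, Mul(-1, Add(-186, Mul(118, -13)))) = Add(2736515, Mul(-1, Add(-186, -1534))) = Add(2736515, Mul(-1, -1720)) = Add(2736515, 1720) = 2738235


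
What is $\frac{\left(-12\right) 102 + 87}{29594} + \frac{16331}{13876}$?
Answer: $\frac{233761301}{205323172} \approx 1.1385$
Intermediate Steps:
$\frac{\left(-12\right) 102 + 87}{29594} + \frac{16331}{13876} = \left(-1224 + 87\right) \frac{1}{29594} + 16331 \cdot \frac{1}{13876} = \left(-1137\right) \frac{1}{29594} + \frac{16331}{13876} = - \frac{1137}{29594} + \frac{16331}{13876} = \frac{233761301}{205323172}$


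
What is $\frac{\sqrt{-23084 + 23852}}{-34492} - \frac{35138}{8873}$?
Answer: $- \frac{35138}{8873} - \frac{4 \sqrt{3}}{8623} \approx -3.9609$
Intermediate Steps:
$\frac{\sqrt{-23084 + 23852}}{-34492} - \frac{35138}{8873} = \sqrt{768} \left(- \frac{1}{34492}\right) - \frac{35138}{8873} = 16 \sqrt{3} \left(- \frac{1}{34492}\right) - \frac{35138}{8873} = - \frac{4 \sqrt{3}}{8623} - \frac{35138}{8873} = - \frac{35138}{8873} - \frac{4 \sqrt{3}}{8623}$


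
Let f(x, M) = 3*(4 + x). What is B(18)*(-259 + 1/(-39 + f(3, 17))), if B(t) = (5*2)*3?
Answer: -23315/3 ≈ -7771.7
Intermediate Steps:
f(x, M) = 12 + 3*x
B(t) = 30 (B(t) = 10*3 = 30)
B(18)*(-259 + 1/(-39 + f(3, 17))) = 30*(-259 + 1/(-39 + (12 + 3*3))) = 30*(-259 + 1/(-39 + (12 + 9))) = 30*(-259 + 1/(-39 + 21)) = 30*(-259 + 1/(-18)) = 30*(-259 - 1/18) = 30*(-4663/18) = -23315/3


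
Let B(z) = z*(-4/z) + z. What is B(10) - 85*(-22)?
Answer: 1876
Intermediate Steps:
B(z) = -4 + z
B(10) - 85*(-22) = (-4 + 10) - 85*(-22) = 6 + 1870 = 1876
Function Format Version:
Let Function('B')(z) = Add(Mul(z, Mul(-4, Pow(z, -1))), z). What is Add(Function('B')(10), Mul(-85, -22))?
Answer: 1876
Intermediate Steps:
Function('B')(z) = Add(-4, z)
Add(Function('B')(10), Mul(-85, -22)) = Add(Add(-4, 10), Mul(-85, -22)) = Add(6, 1870) = 1876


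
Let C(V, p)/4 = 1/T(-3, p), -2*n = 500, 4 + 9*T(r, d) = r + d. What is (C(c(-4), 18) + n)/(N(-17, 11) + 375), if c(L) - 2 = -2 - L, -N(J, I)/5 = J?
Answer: -59/110 ≈ -0.53636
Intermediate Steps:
N(J, I) = -5*J
T(r, d) = -4/9 + d/9 + r/9 (T(r, d) = -4/9 + (r + d)/9 = -4/9 + (d + r)/9 = -4/9 + (d/9 + r/9) = -4/9 + d/9 + r/9)
n = -250 (n = -1/2*500 = -250)
c(L) = -L (c(L) = 2 + (-2 - L) = -L)
C(V, p) = 4/(-7/9 + p/9) (C(V, p) = 4/(-4/9 + p/9 + (1/9)*(-3)) = 4/(-4/9 + p/9 - 1/3) = 4/(-7/9 + p/9))
(C(c(-4), 18) + n)/(N(-17, 11) + 375) = (36/(-7 + 18) - 250)/(-5*(-17) + 375) = (36/11 - 250)/(85 + 375) = (36*(1/11) - 250)/460 = (36/11 - 250)*(1/460) = -2714/11*1/460 = -59/110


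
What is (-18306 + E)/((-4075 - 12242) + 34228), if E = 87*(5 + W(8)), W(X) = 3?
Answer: -17610/17911 ≈ -0.98319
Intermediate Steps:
E = 696 (E = 87*(5 + 3) = 87*8 = 696)
(-18306 + E)/((-4075 - 12242) + 34228) = (-18306 + 696)/((-4075 - 12242) + 34228) = -17610/(-16317 + 34228) = -17610/17911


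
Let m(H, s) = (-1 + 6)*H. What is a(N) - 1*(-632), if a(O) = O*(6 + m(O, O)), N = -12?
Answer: 1280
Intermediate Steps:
m(H, s) = 5*H
a(O) = O*(6 + 5*O)
a(N) - 1*(-632) = -12*(6 + 5*(-12)) - 1*(-632) = -12*(6 - 60) + 632 = -12*(-54) + 632 = 648 + 632 = 1280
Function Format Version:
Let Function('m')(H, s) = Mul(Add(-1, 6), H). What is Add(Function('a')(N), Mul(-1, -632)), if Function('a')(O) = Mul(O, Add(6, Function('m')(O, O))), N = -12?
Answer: 1280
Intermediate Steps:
Function('m')(H, s) = Mul(5, H)
Function('a')(O) = Mul(O, Add(6, Mul(5, O)))
Add(Function('a')(N), Mul(-1, -632)) = Add(Mul(-12, Add(6, Mul(5, -12))), Mul(-1, -632)) = Add(Mul(-12, Add(6, -60)), 632) = Add(Mul(-12, -54), 632) = Add(648, 632) = 1280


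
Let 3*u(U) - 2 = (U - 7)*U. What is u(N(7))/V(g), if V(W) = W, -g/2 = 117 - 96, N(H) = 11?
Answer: -23/63 ≈ -0.36508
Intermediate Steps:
g = -42 (g = -2*(117 - 96) = -2*21 = -42)
u(U) = ⅔ + U*(-7 + U)/3 (u(U) = ⅔ + ((U - 7)*U)/3 = ⅔ + ((-7 + U)*U)/3 = ⅔ + (U*(-7 + U))/3 = ⅔ + U*(-7 + U)/3)
u(N(7))/V(g) = (⅔ - 7/3*11 + (⅓)*11²)/(-42) = (⅔ - 77/3 + (⅓)*121)*(-1/42) = (⅔ - 77/3 + 121/3)*(-1/42) = (46/3)*(-1/42) = -23/63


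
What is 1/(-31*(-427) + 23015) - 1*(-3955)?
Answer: 143376661/36252 ≈ 3955.0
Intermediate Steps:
1/(-31*(-427) + 23015) - 1*(-3955) = 1/(13237 + 23015) + 3955 = 1/36252 + 3955 = 143376661/36252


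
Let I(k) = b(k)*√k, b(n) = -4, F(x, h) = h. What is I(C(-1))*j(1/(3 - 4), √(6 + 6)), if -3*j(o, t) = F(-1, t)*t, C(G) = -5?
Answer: 16*I*√5 ≈ 35.777*I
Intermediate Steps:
I(k) = -4*√k
j(o, t) = -t²/3 (j(o, t) = -t*t/3 = -t²/3)
I(C(-1))*j(1/(3 - 4), √(6 + 6)) = (-4*I*√5)*(-(√(6 + 6))²/3) = (-4*I*√5)*(-(√12)²/3) = (-4*I*√5)*(-(2*√3)²/3) = (-4*I*√5)*(-⅓*12) = -4*I*√5*(-4) = 16*I*√5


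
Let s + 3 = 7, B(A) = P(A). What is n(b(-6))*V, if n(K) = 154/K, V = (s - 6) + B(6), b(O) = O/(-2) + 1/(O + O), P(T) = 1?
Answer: -264/5 ≈ -52.800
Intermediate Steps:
B(A) = 1
s = 4 (s = -3 + 7 = 4)
b(O) = 1/(2*O) - O/2 (b(O) = O*(-½) + 1/(2*O) = -O/2 + 1*(1/(2*O)) = -O/2 + 1/(2*O) = 1/(2*O) - O/2)
V = -1 (V = (4 - 6) + 1 = -2 + 1 = -1)
n(b(-6))*V = (154/(((½)*(1 - 1*(-6)²)/(-6))))*(-1) = (154/(((½)*(-⅙)*(1 - 1*36))))*(-1) = (154/(((½)*(-⅙)*(1 - 36))))*(-1) = (154/(((½)*(-⅙)*(-35))))*(-1) = (154/(35/12))*(-1) = (154*(12/35))*(-1) = (264/5)*(-1) = -264/5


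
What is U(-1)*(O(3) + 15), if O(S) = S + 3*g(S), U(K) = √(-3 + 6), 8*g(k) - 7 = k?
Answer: 87*√3/4 ≈ 37.672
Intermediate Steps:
g(k) = 7/8 + k/8
U(K) = √3
O(S) = 21/8 + 11*S/8 (O(S) = S + 3*(7/8 + S/8) = S + (21/8 + 3*S/8) = 21/8 + 11*S/8)
U(-1)*(O(3) + 15) = √3*((21/8 + (11/8)*3) + 15) = √3*((21/8 + 33/8) + 15) = √3*(27/4 + 15) = √3*(87/4) = 87*√3/4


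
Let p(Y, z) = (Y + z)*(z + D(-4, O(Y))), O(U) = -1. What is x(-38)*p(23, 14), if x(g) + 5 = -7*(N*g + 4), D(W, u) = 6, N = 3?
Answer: 566100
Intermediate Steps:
p(Y, z) = (6 + z)*(Y + z) (p(Y, z) = (Y + z)*(z + 6) = (Y + z)*(6 + z) = (6 + z)*(Y + z))
x(g) = -33 - 21*g (x(g) = -5 - 7*(3*g + 4) = -5 - 7*(4 + 3*g) = -5 + (-28 - 21*g) = -33 - 21*g)
x(-38)*p(23, 14) = (-33 - 21*(-38))*(14**2 + 6*23 + 6*14 + 23*14) = (-33 + 798)*(196 + 138 + 84 + 322) = 765*740 = 566100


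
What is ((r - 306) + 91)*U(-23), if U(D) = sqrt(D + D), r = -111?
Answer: -326*I*sqrt(46) ≈ -2211.0*I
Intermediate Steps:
U(D) = sqrt(2)*sqrt(D) (U(D) = sqrt(2*D) = sqrt(2)*sqrt(D))
((r - 306) + 91)*U(-23) = ((-111 - 306) + 91)*(sqrt(2)*sqrt(-23)) = (-417 + 91)*(sqrt(2)*(I*sqrt(23))) = -326*I*sqrt(46)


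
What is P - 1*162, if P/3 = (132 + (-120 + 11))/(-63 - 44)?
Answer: -17403/107 ≈ -162.64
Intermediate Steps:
P = -69/107 (P = 3*((132 + (-120 + 11))/(-63 - 44)) = 3*((132 - 109)/(-107)) = 3*(23*(-1/107)) = 3*(-23/107) = -69/107 ≈ -0.64486)
P - 1*162 = -69/107 - 1*162 = -69/107 - 162 = -17403/107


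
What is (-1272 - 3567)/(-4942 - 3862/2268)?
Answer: 5487426/5606159 ≈ 0.97882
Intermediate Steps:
(-1272 - 3567)/(-4942 - 3862/2268) = -4839/(-4942 - 3862*1/2268) = -4839/(-4942 - 1931/1134) = -4839/(-5606159/1134) = -4839*(-1134/5606159) = 5487426/5606159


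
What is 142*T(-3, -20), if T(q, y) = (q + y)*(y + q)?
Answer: 75118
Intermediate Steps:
T(q, y) = (q + y)² (T(q, y) = (q + y)*(q + y) = (q + y)²)
142*T(-3, -20) = 142*(-3 - 20)² = 142*(-23)² = 142*529 = 75118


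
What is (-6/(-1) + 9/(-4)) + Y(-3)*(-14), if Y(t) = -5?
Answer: 295/4 ≈ 73.750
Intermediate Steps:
(-6/(-1) + 9/(-4)) + Y(-3)*(-14) = (-6/(-1) + 9/(-4)) - 5*(-14) = (-6*(-1) + 9*(-¼)) + 70 = (6 - 9/4) + 70 = 15/4 + 70 = 295/4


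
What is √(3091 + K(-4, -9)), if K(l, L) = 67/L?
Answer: 2*√6938/3 ≈ 55.530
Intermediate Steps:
√(3091 + K(-4, -9)) = √(3091 + 67/(-9)) = √(3091 + 67*(-⅑)) = √(3091 - 67/9) = √(27752/9) = 2*√6938/3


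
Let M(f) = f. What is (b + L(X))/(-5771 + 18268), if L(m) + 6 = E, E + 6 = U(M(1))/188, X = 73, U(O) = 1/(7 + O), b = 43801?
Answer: 65858657/18795488 ≈ 3.5040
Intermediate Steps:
E = -9023/1504 (E = -6 + 1/((7 + 1)*188) = -6 + (1/188)/8 = -6 + (⅛)*(1/188) = -6 + 1/1504 = -9023/1504 ≈ -5.9993)
L(m) = -18047/1504 (L(m) = -6 - 9023/1504 = -18047/1504)
(b + L(X))/(-5771 + 18268) = (43801 - 18047/1504)/(-5771 + 18268) = (65858657/1504)/12497 = (65858657/1504)*(1/12497) = 65858657/18795488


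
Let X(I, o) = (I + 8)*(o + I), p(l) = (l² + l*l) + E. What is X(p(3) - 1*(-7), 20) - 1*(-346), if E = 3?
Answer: 2074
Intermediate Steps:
p(l) = 3 + 2*l² (p(l) = (l² + l*l) + 3 = (l² + l²) + 3 = 2*l² + 3 = 3 + 2*l²)
X(I, o) = (8 + I)*(I + o)
X(p(3) - 1*(-7), 20) - 1*(-346) = (((3 + 2*3²) - 1*(-7))² + 8*((3 + 2*3²) - 1*(-7)) + 8*20 + ((3 + 2*3²) - 1*(-7))*20) - 1*(-346) = (((3 + 2*9) + 7)² + 8*((3 + 2*9) + 7) + 160 + ((3 + 2*9) + 7)*20) + 346 = (((3 + 18) + 7)² + 8*((3 + 18) + 7) + 160 + ((3 + 18) + 7)*20) + 346 = ((21 + 7)² + 8*(21 + 7) + 160 + (21 + 7)*20) + 346 = (28² + 8*28 + 160 + 28*20) + 346 = (784 + 224 + 160 + 560) + 346 = 1728 + 346 = 2074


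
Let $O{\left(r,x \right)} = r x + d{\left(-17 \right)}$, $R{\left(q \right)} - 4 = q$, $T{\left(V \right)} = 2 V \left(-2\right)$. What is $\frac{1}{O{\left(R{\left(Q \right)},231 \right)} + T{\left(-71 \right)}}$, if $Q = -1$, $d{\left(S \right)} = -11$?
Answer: $\frac{1}{966} \approx 0.0010352$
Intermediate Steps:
$T{\left(V \right)} = - 4 V$
$R{\left(q \right)} = 4 + q$
$O{\left(r,x \right)} = -11 + r x$ ($O{\left(r,x \right)} = r x - 11 = -11 + r x$)
$\frac{1}{O{\left(R{\left(Q \right)},231 \right)} + T{\left(-71 \right)}} = \frac{1}{\left(-11 + \left(4 - 1\right) 231\right) - -284} = \frac{1}{\left(-11 + 3 \cdot 231\right) + 284} = \frac{1}{\left(-11 + 693\right) + 284} = \frac{1}{682 + 284} = \frac{1}{966}$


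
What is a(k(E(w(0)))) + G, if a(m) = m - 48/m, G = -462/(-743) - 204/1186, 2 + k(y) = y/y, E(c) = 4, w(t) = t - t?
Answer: 20906333/440599 ≈ 47.450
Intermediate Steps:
w(t) = 0
k(y) = -1 (k(y) = -2 + y/y = -2 + 1 = -1)
G = 198180/440599 (G = -462*(-1/743) - 204*1/1186 = 462/743 - 102/593 = 198180/440599 ≈ 0.44980)
a(k(E(w(0)))) + G = (-1 - 48/(-1)) + 198180/440599 = (-1 - 48*(-1)) + 198180/440599 = (-1 + 48) + 198180/440599 = 47 + 198180/440599 = 20906333/440599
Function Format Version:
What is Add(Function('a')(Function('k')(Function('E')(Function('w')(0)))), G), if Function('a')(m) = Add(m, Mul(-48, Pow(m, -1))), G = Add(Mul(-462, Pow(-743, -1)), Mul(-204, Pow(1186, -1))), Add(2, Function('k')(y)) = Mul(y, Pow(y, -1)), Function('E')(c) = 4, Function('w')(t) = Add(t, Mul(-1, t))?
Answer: Rational(20906333, 440599) ≈ 47.450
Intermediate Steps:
Function('w')(t) = 0
Function('k')(y) = -1 (Function('k')(y) = Add(-2, Mul(y, Pow(y, -1))) = Add(-2, 1) = -1)
G = Rational(198180, 440599) (G = Add(Mul(-462, Rational(-1, 743)), Mul(-204, Rational(1, 1186))) = Add(Rational(462, 743), Rational(-102, 593)) = Rational(198180, 440599) ≈ 0.44980)
Add(Function('a')(Function('k')(Function('E')(Function('w')(0)))), G) = Add(Add(-1, Mul(-48, Pow(-1, -1))), Rational(198180, 440599)) = Add(Add(-1, Mul(-48, -1)), Rational(198180, 440599)) = Add(Add(-1, 48), Rational(198180, 440599)) = Add(47, Rational(198180, 440599)) = Rational(20906333, 440599)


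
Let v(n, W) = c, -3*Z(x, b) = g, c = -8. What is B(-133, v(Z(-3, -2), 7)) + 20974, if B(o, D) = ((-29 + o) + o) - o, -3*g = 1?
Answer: 20812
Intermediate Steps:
g = -⅓ (g = -⅓*1 = -⅓ ≈ -0.33333)
Z(x, b) = ⅑ (Z(x, b) = -⅓*(-⅓) = ⅑)
v(n, W) = -8
B(o, D) = -29 + o (B(o, D) = (-29 + 2*o) - o = -29 + o)
B(-133, v(Z(-3, -2), 7)) + 20974 = (-29 - 133) + 20974 = -162 + 20974 = 20812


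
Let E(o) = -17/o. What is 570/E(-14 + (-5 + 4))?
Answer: 8550/17 ≈ 502.94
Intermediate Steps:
570/E(-14 + (-5 + 4)) = 570/((-17/(-14 + (-5 + 4)))) = 570/((-17/(-14 - 1))) = 570/((-17/(-15))) = 570/((-17*(-1/15))) = 570/(17/15) = 570*(15/17) = 8550/17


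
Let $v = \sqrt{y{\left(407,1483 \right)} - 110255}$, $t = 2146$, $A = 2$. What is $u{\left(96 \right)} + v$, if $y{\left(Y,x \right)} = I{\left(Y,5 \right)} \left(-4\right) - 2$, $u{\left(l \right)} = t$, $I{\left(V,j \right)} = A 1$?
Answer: $2146 + i \sqrt{110265} \approx 2146.0 + 332.06 i$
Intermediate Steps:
$I{\left(V,j \right)} = 2$ ($I{\left(V,j \right)} = 2 \cdot 1 = 2$)
$u{\left(l \right)} = 2146$
$y{\left(Y,x \right)} = -10$ ($y{\left(Y,x \right)} = 2 \left(-4\right) - 2 = -8 - 2 = -10$)
$v = i \sqrt{110265}$ ($v = \sqrt{-10 - 110255} = \sqrt{-110265} = i \sqrt{110265} \approx 332.06 i$)
$u{\left(96 \right)} + v = 2146 + i \sqrt{110265}$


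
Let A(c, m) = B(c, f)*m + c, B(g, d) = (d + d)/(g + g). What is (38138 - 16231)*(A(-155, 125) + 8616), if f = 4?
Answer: 5743818237/31 ≈ 1.8528e+8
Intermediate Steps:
B(g, d) = d/g (B(g, d) = (2*d)/((2*g)) = (2*d)*(1/(2*g)) = d/g)
A(c, m) = c + 4*m/c (A(c, m) = (4/c)*m + c = 4*m/c + c = c + 4*m/c)
(38138 - 16231)*(A(-155, 125) + 8616) = (38138 - 16231)*((-155 + 4*125/(-155)) + 8616) = 21907*((-155 + 4*125*(-1/155)) + 8616) = 21907*((-155 - 100/31) + 8616) = 21907*(-4905/31 + 8616) = 21907*(262191/31) = 5743818237/31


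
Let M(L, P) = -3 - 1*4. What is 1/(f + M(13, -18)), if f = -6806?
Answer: -1/6813 ≈ -0.00014678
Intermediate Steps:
M(L, P) = -7 (M(L, P) = -3 - 4 = -7)
1/(f + M(13, -18)) = 1/(-6806 - 7) = 1/(-6813) = -1/6813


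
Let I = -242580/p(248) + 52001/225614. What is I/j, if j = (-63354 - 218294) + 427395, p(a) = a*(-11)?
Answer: 3429456428/5606477103689 ≈ 0.00061170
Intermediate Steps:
p(a) = -11*a
I = 3429456428/38467187 (I = -242580/((-11*248)) + 52001/225614 = -242580/(-2728) + 52001*(1/225614) = -242580*(-1/2728) + 52001/225614 = 60645/682 + 52001/225614 = 3429456428/38467187 ≈ 89.153)
j = 145747 (j = -281648 + 427395 = 145747)
I/j = (3429456428/38467187)/145747 = (3429456428/38467187)*(1/145747) = 3429456428/5606477103689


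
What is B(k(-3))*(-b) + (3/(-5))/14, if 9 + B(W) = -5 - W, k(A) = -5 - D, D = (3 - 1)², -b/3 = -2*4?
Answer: 8397/70 ≈ 119.96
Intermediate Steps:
b = 24 (b = -(-6)*4 = -3*(-8) = 24)
D = 4 (D = 2² = 4)
k(A) = -9 (k(A) = -5 - 1*4 = -5 - 4 = -9)
B(W) = -14 - W (B(W) = -9 + (-5 - W) = -14 - W)
B(k(-3))*(-b) + (3/(-5))/14 = (-14 - 1*(-9))*(-1*24) + (3/(-5))/14 = (-14 + 9)*(-24) + (3*(-⅕))*(1/14) = -5*(-24) - ⅗*1/14 = 120 - 3/70 = 8397/70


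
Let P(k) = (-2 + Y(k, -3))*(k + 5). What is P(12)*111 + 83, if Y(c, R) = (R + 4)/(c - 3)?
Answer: -10444/3 ≈ -3481.3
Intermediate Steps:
Y(c, R) = (4 + R)/(-3 + c)
P(k) = (-2 + 1/(-3 + k))*(5 + k) (P(k) = (-2 + (4 - 3)/(-3 + k))*(k + 5) = (-2 + 1/(-3 + k))*(5 + k))
P(12)*111 + 83 = ((35 - 3*12 - 2*12²)/(-3 + 12))*111 + 83 = ((35 - 36 - 2*144)/9)*111 + 83 = ((35 - 36 - 288)/9)*111 + 83 = ((⅑)*(-289))*111 + 83 = -289/9*111 + 83 = -10693/3 + 83 = -10444/3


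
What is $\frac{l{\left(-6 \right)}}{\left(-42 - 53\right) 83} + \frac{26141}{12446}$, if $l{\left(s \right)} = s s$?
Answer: $\frac{205673729}{98136710} \approx 2.0958$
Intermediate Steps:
$l{\left(s \right)} = s^{2}$
$\frac{l{\left(-6 \right)}}{\left(-42 - 53\right) 83} + \frac{26141}{12446} = \frac{\left(-6\right)^{2}}{\left(-42 - 53\right) 83} + \frac{26141}{12446} = \frac{36}{\left(-95\right) 83} + 26141 \cdot \frac{1}{12446} = \frac{36}{-7885} + \frac{26141}{12446} = 36 \left(- \frac{1}{7885}\right) + \frac{26141}{12446} = - \frac{36}{7885} + \frac{26141}{12446} = \frac{205673729}{98136710}$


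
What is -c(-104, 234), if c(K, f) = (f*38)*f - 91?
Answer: -2080637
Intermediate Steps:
c(K, f) = -91 + 38*f² (c(K, f) = (38*f)*f - 91 = 38*f² - 91 = -91 + 38*f²)
-c(-104, 234) = -(-91 + 38*234²) = -(-91 + 38*54756) = -(-91 + 2080728) = -1*2080637 = -2080637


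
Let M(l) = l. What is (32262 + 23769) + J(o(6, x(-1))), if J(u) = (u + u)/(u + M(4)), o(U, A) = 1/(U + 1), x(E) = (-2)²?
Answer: 1624901/29 ≈ 56031.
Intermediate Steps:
x(E) = 4
o(U, A) = 1/(1 + U)
J(u) = 2*u/(4 + u) (J(u) = (u + u)/(u + 4) = (2*u)/(4 + u) = 2*u/(4 + u))
(32262 + 23769) + J(o(6, x(-1))) = (32262 + 23769) + 2/((1 + 6)*(4 + 1/(1 + 6))) = 56031 + 2/(7*(4 + 1/7)) = 56031 + 2*(⅐)/(4 + ⅐) = 56031 + 2*(⅐)/(29/7) = 56031 + 2*(⅐)*(7/29) = 56031 + 2/29 = 1624901/29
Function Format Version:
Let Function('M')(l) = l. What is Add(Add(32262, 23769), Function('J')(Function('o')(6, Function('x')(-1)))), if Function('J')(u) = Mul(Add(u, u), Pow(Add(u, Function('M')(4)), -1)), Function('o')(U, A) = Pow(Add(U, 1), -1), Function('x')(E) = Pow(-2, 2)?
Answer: Rational(1624901, 29) ≈ 56031.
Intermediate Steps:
Function('x')(E) = 4
Function('o')(U, A) = Pow(Add(1, U), -1)
Function('J')(u) = Mul(2, u, Pow(Add(4, u), -1)) (Function('J')(u) = Mul(Add(u, u), Pow(Add(u, 4), -1)) = Mul(Mul(2, u), Pow(Add(4, u), -1)) = Mul(2, u, Pow(Add(4, u), -1)))
Add(Add(32262, 23769), Function('J')(Function('o')(6, Function('x')(-1)))) = Add(Add(32262, 23769), Mul(2, Pow(Add(1, 6), -1), Pow(Add(4, Pow(Add(1, 6), -1)), -1))) = Add(56031, Mul(2, Pow(7, -1), Pow(Add(4, Pow(7, -1)), -1))) = Add(56031, Mul(2, Rational(1, 7), Pow(Add(4, Rational(1, 7)), -1))) = Add(56031, Mul(2, Rational(1, 7), Pow(Rational(29, 7), -1))) = Add(56031, Mul(2, Rational(1, 7), Rational(7, 29))) = Add(56031, Rational(2, 29)) = Rational(1624901, 29)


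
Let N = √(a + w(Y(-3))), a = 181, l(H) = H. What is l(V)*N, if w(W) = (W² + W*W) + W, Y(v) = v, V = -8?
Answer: -112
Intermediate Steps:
w(W) = W + 2*W² (w(W) = (W² + W²) + W = 2*W² + W = W + 2*W²)
N = 14 (N = √(181 - 3*(1 + 2*(-3))) = √(181 - 3*(1 - 6)) = √(181 - 3*(-5)) = √(181 + 15) = √196 = 14)
l(V)*N = -8*14 = -112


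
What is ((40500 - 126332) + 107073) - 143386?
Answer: -122145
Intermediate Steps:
((40500 - 126332) + 107073) - 143386 = (-85832 + 107073) - 143386 = 21241 - 143386 = -122145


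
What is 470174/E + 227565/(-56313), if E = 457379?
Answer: -8622949297/2861820403 ≈ -3.0131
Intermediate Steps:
470174/E + 227565/(-56313) = 470174/457379 + 227565/(-56313) = 470174*(1/457379) + 227565*(-1/56313) = 470174/457379 - 25285/6257 = -8622949297/2861820403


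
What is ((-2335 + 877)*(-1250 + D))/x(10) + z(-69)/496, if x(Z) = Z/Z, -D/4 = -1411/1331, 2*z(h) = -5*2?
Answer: 1199089193153/660176 ≈ 1.8163e+6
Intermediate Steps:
z(h) = -5 (z(h) = (-5*2)/2 = (½)*(-10) = -5)
D = 5644/1331 (D = -(-5644)/1331 = -4*(-1411/1331) = 5644/1331 ≈ 4.2404)
x(Z) = 1
((-2335 + 877)*(-1250 + D))/x(10) + z(-69)/496 = ((-2335 + 877)*(-1250 + 5644/1331))/1 - 5/496 = -1458*(-1658106/1331)*1 - 5*1/496 = (2417518548/1331)*1 - 5/496 = 2417518548/1331 - 5/496 = 1199089193153/660176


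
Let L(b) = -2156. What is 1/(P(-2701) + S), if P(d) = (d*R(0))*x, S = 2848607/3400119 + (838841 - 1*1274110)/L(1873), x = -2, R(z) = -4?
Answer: -7330656564/156914719041209 ≈ -4.6717e-5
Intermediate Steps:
S = 1486107993703/7330656564 (S = 2848607/3400119 + (838841 - 1*1274110)/(-2156) = 2848607*(1/3400119) + (838841 - 1274110)*(-1/2156) = 2848607/3400119 - 435269*(-1/2156) = 2848607/3400119 + 435269/2156 = 1486107993703/7330656564 ≈ 202.73)
P(d) = 8*d (P(d) = (d*(-4))*(-2) = -4*d*(-2) = 8*d)
1/(P(-2701) + S) = 1/(8*(-2701) + 1486107993703/7330656564) = 1/(-21608 + 1486107993703/7330656564) = 1/(-156914719041209/7330656564) = -7330656564/156914719041209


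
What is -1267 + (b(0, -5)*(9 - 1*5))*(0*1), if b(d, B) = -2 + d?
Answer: -1267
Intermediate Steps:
-1267 + (b(0, -5)*(9 - 1*5))*(0*1) = -1267 + ((-2 + 0)*(9 - 1*5))*(0*1) = -1267 - 2*(9 - 5)*0 = -1267 - 2*4*0 = -1267 - 8*0 = -1267 + 0 = -1267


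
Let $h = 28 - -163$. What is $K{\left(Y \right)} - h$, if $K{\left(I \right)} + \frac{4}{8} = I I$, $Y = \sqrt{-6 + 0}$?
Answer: $- \frac{395}{2} \approx -197.5$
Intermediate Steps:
$h = 191$ ($h = 28 + 163 = 191$)
$Y = i \sqrt{6}$ ($Y = \sqrt{-6} = i \sqrt{6} \approx 2.4495 i$)
$K{\left(I \right)} = - \frac{1}{2} + I^{2}$ ($K{\left(I \right)} = - \frac{1}{2} + I I = - \frac{1}{2} + I^{2}$)
$K{\left(Y \right)} - h = \left(- \frac{1}{2} + \left(i \sqrt{6}\right)^{2}\right) - 191 = \left(- \frac{1}{2} - 6\right) - 191 = - \frac{13}{2} - 191 = - \frac{395}{2}$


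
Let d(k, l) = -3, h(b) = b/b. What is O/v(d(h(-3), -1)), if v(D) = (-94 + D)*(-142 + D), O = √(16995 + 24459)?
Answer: 21*√94/14065 ≈ 0.014476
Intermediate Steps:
h(b) = 1
O = 21*√94 (O = √41454 = 21*√94 ≈ 203.60)
v(D) = (-142 + D)*(-94 + D)
O/v(d(h(-3), -1)) = (21*√94)/(13348 + (-3)² - 236*(-3)) = (21*√94)/(13348 + 9 + 708) = (21*√94)/14065 = (21*√94)*(1/14065) = 21*√94/14065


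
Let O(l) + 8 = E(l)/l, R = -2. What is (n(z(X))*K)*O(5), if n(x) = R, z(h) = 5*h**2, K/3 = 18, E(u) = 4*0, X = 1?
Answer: 864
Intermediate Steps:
E(u) = 0
K = 54 (K = 3*18 = 54)
n(x) = -2
O(l) = -8 (O(l) = -8 + 0/l = -8 + 0 = -8)
(n(z(X))*K)*O(5) = -2*54*(-8) = -108*(-8) = 864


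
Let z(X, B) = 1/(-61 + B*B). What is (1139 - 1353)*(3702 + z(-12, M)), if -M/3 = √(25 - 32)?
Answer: -49118029/62 ≈ -7.9223e+5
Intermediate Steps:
M = -3*I*√7 (M = -3*√(25 - 32) = -3*I*√7 ≈ -7.9373*I)
z(X, B) = 1/(-61 + B²)
(1139 - 1353)*(3702 + z(-12, M)) = (1139 - 1353)*(3702 + 1/(-61 + (-3*I*√7)²)) = -214*(3702 + 1/(-61 - 63)) = -214*(3702 + 1/(-124)) = -214*(3702 - 1/124) = -214*459047/124 = -49118029/62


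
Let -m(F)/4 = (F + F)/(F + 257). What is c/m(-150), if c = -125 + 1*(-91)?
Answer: -963/50 ≈ -19.260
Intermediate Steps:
m(F) = -8*F/(257 + F) (m(F) = -4*(F + F)/(F + 257) = -4*2*F/(257 + F) = -8*F/(257 + F))
c = -216 (c = -125 - 91 = -216)
c/m(-150) = -216/((-8*(-150)/(257 - 150))) = -216/((-8*(-150)/107)) = -216/((-8*(-150)*1/107)) = -216/1200/107 = -216*107/1200 = -963/50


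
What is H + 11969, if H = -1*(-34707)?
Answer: 46676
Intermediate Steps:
H = 34707
H + 11969 = 34707 + 11969 = 46676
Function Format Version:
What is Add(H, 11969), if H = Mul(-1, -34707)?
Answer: 46676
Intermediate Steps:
H = 34707
Add(H, 11969) = Add(34707, 11969) = 46676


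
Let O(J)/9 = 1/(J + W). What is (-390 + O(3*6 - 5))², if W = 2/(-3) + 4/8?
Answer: 898560576/5929 ≈ 1.5155e+5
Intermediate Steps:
W = -⅙ (W = 2*(-⅓) + 4*(⅛) = -⅔ + ½ = -⅙ ≈ -0.16667)
O(J) = 9/(-⅙ + J) (O(J) = 9/(J - ⅙) = 9/(-⅙ + J))
(-390 + O(3*6 - 5))² = (-390 + 54/(-1 + 6*(3*6 - 5)))² = (-390 + 54/(-1 + 6*(18 - 5)))² = (-390 + 54/(-1 + 6*13))² = (-390 + 54/(-1 + 78))² = (-390 + 54/77)² = (-29976/77)² = 898560576/5929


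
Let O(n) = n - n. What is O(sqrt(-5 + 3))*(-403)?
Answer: 0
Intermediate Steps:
O(n) = 0
O(sqrt(-5 + 3))*(-403) = 0*(-403) = 0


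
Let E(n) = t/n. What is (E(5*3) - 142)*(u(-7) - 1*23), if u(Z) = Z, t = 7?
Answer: 4246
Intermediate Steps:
E(n) = 7/n
(E(5*3) - 142)*(u(-7) - 1*23) = (7/((5*3)) - 142)*(-7 - 1*23) = (7/15 - 142)*(-7 - 23) = (7*(1/15) - 142)*(-30) = (7/15 - 142)*(-30) = -2123/15*(-30) = 4246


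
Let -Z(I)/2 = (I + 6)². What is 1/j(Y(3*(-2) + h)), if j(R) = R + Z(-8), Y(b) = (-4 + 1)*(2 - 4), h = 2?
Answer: -½ ≈ -0.50000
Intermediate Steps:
Z(I) = -2*(6 + I)² (Z(I) = -2*(I + 6)² = -2*(6 + I)²)
Y(b) = 6 (Y(b) = -3*(-2) = 6)
j(R) = -8 + R (j(R) = R - 2*(6 - 8)² = R - 2*(-2)² = R - 2*4 = R - 8 = -8 + R)
1/j(Y(3*(-2) + h)) = 1/(-8 + 6) = 1/(-2) = -½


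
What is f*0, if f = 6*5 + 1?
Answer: 0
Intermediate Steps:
f = 31 (f = 30 + 1 = 31)
f*0 = 31*0 = 0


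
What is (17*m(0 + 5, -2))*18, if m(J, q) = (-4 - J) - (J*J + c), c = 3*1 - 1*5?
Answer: -9792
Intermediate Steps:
c = -2 (c = 3 - 5 = -2)
m(J, q) = -2 - J - J**2 (m(J, q) = (-4 - J) - (J*J - 2) = (-4 - J) - (J**2 - 2) = (-4 - J) - (-2 + J**2) = (-4 - J) + (2 - J**2) = -2 - J - J**2)
(17*m(0 + 5, -2))*18 = (17*(-2 - (0 + 5) - (0 + 5)**2))*18 = (17*(-2 - 1*5 - 1*5**2))*18 = (17*(-2 - 5 - 1*25))*18 = (17*(-2 - 5 - 25))*18 = (17*(-32))*18 = -544*18 = -9792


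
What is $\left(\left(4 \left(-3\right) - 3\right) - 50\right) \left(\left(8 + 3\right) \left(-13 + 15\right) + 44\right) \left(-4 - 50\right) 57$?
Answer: $13204620$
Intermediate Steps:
$\left(\left(4 \left(-3\right) - 3\right) - 50\right) \left(\left(8 + 3\right) \left(-13 + 15\right) + 44\right) \left(-4 - 50\right) 57 = \left(\left(-12 - 3\right) - 50\right) \left(11 \cdot 2 + 44\right) \left(-54\right) 57 = \left(-15 - 50\right) \left(22 + 44\right) \left(-54\right) 57 = - 65 \cdot 66 \left(-54\right) 57 = \left(-65\right) \left(-3564\right) 57 = 231660 \cdot 57 = 13204620$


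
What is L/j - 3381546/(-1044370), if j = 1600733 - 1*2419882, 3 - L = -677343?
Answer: 1031295091167/427747320565 ≈ 2.4110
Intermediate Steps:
L = 677346 (L = 3 - 1*(-677343) = 3 + 677343 = 677346)
j = -819149 (j = 1600733 - 2419882 = -819149)
L/j - 3381546/(-1044370) = 677346/(-819149) - 3381546/(-1044370) = 677346*(-1/819149) - 3381546*(-1/1044370) = -677346/819149 + 1690773/522185 = 1031295091167/427747320565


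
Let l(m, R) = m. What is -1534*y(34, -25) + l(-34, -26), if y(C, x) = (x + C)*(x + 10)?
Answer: 207056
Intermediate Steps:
y(C, x) = (10 + x)*(C + x) (y(C, x) = (C + x)*(10 + x) = (10 + x)*(C + x))
-1534*y(34, -25) + l(-34, -26) = -1534*((-25)² + 10*34 + 10*(-25) + 34*(-25)) - 34 = -1534*(625 + 340 - 250 - 850) - 34 = -1534*(-135) - 34 = 207090 - 34 = 207056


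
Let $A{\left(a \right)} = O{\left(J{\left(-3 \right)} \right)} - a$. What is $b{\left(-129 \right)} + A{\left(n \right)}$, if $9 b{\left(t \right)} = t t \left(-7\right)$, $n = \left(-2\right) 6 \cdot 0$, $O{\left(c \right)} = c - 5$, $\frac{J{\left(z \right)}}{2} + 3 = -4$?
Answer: $-12962$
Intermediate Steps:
$J{\left(z \right)} = -14$ ($J{\left(z \right)} = -6 + 2 \left(-4\right) = -6 - 8 = -14$)
$O{\left(c \right)} = -5 + c$ ($O{\left(c \right)} = c - 5 = -5 + c$)
$n = 0$ ($n = \left(-12\right) 0 = 0$)
$A{\left(a \right)} = -19 - a$ ($A{\left(a \right)} = \left(-5 - 14\right) - a = -19 - a$)
$b{\left(t \right)} = - \frac{7 t^{2}}{9}$ ($b{\left(t \right)} = \frac{t t \left(-7\right)}{9} = \frac{t^{2} \left(-7\right)}{9} = \frac{\left(-7\right) t^{2}}{9} = - \frac{7 t^{2}}{9}$)
$b{\left(-129 \right)} + A{\left(n \right)} = - \frac{7 \left(-129\right)^{2}}{9} - 19 = \left(- \frac{7}{9}\right) 16641 + \left(-19 + 0\right) = -12943 - 19 = -12962$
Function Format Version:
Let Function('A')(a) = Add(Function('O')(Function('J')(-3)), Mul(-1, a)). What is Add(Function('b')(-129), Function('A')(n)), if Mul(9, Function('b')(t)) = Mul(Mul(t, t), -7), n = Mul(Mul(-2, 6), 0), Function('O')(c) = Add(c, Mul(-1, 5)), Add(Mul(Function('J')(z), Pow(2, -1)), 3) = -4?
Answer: -12962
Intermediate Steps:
Function('J')(z) = -14 (Function('J')(z) = Add(-6, Mul(2, -4)) = Add(-6, -8) = -14)
Function('O')(c) = Add(-5, c) (Function('O')(c) = Add(c, -5) = Add(-5, c))
n = 0 (n = Mul(-12, 0) = 0)
Function('A')(a) = Add(-19, Mul(-1, a)) (Function('A')(a) = Add(Add(-5, -14), Mul(-1, a)) = Add(-19, Mul(-1, a)))
Function('b')(t) = Mul(Rational(-7, 9), Pow(t, 2)) (Function('b')(t) = Mul(Rational(1, 9), Mul(Mul(t, t), -7)) = Mul(Rational(1, 9), Mul(Pow(t, 2), -7)) = Mul(Rational(1, 9), Mul(-7, Pow(t, 2))) = Mul(Rational(-7, 9), Pow(t, 2)))
Add(Function('b')(-129), Function('A')(n)) = Add(Mul(Rational(-7, 9), Pow(-129, 2)), Add(-19, Mul(-1, 0))) = Add(Mul(Rational(-7, 9), 16641), Add(-19, 0)) = Add(-12943, -19) = -12962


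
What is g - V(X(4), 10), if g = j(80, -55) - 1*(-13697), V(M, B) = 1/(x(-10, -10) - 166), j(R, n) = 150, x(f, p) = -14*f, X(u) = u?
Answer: 360023/26 ≈ 13847.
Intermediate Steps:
V(M, B) = -1/26 (V(M, B) = 1/(-14*(-10) - 166) = 1/(140 - 166) = 1/(-26) = -1/26)
g = 13847 (g = 150 - 1*(-13697) = 150 + 13697 = 13847)
g - V(X(4), 10) = 13847 - 1*(-1/26) = 13847 + 1/26 = 360023/26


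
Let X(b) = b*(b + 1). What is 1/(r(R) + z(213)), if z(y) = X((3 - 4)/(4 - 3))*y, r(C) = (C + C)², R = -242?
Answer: 1/234256 ≈ 4.2688e-6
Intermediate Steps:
X(b) = b*(1 + b)
r(C) = 4*C² (r(C) = (2*C)² = 4*C²)
z(y) = 0 (z(y) = (((3 - 4)/(4 - 3))*(1 + (3 - 4)/(4 - 3)))*y = ((-1/1)*(1 - 1/1))*y = ((-1*1)*(1 - 1*1))*y = (-(1 - 1))*y = (-1*0)*y = 0*y = 0)
1/(r(R) + z(213)) = 1/(4*(-242)² + 0) = 1/(4*58564 + 0) = 1/(234256 + 0) = 1/234256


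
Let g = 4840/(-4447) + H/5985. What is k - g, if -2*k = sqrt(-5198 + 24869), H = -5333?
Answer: 52683251/26615295 - sqrt(19671)/2 ≈ -68.147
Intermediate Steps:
k = -sqrt(19671)/2 (k = -sqrt(-5198 + 24869)/2 = -sqrt(19671)/2 ≈ -70.127)
g = -52683251/26615295 (g = 4840/(-4447) - 5333/5985 = 4840*(-1/4447) - 5333*1/5985 = -4840/4447 - 5333/5985 = -52683251/26615295 ≈ -1.9794)
k - g = -sqrt(19671)/2 - 1*(-52683251/26615295) = -sqrt(19671)/2 + 52683251/26615295 = 52683251/26615295 - sqrt(19671)/2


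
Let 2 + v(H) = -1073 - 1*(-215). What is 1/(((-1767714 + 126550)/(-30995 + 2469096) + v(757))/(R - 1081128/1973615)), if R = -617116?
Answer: 6938052037824781/9676284000670 ≈ 717.02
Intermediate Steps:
v(H) = -860 (v(H) = -2 + (-1073 - 1*(-215)) = -2 + (-1073 + 215) = -2 - 858 = -860)
1/(((-1767714 + 126550)/(-30995 + 2469096) + v(757))/(R - 1081128/1973615)) = 1/(((-1767714 + 126550)/(-30995 + 2469096) - 860)/(-617116 - 1081128/1973615)) = 1/((-1641164/2438101 - 860)/(-617116 - 1081128*1/1973615)) = 1/((-1641164*1/2438101 - 860)/(-617116 - 10104/18445)) = 1/((-1641164/2438101 - 860)/(-11382714724/18445)) = 1/(-2098408024/2438101*(-18445/11382714724)) = 1/(9676284000670/6938052037824781) = 6938052037824781/9676284000670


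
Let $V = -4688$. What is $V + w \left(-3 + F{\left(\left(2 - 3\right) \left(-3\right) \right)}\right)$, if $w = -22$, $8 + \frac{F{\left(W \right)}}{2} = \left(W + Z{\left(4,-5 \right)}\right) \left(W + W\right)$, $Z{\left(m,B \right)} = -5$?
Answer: $-3742$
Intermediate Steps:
$F{\left(W \right)} = -16 + 4 W \left(-5 + W\right)$ ($F{\left(W \right)} = -16 + 2 \left(W - 5\right) \left(W + W\right) = -16 + 2 \left(-5 + W\right) 2 W = -16 + 2 \cdot 2 W \left(-5 + W\right) = -16 + 4 W \left(-5 + W\right)$)
$V + w \left(-3 + F{\left(\left(2 - 3\right) \left(-3\right) \right)}\right) = -4688 - 22 \left(-3 - \left(16 - 4 \cdot 9 \left(2 - 3\right)^{2} + 20 \left(2 - 3\right) \left(-3\right)\right)\right) = -4688 - 22 \left(-3 - \left(16 - 36 + 20 \left(-1\right) \left(-3\right)\right)\right) = -4688 - 22 \left(-3 - \left(76 - 36\right)\right) = -4688 - 22 \left(-3 - 40\right) = -4688 - -946 = -4688 + 946 = -3742$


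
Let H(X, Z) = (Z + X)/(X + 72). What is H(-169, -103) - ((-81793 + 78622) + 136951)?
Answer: -12976388/97 ≈ -1.3378e+5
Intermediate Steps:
H(X, Z) = (X + Z)/(72 + X)
H(-169, -103) - ((-81793 + 78622) + 136951) = (-169 - 103)/(72 - 169) - ((-81793 + 78622) + 136951) = -272/(-97) - (-3171 + 136951) = -1/97*(-272) - 1*133780 = 272/97 - 133780 = -12976388/97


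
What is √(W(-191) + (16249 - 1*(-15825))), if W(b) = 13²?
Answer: √32243 ≈ 179.56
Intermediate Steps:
W(b) = 169
√(W(-191) + (16249 - 1*(-15825))) = √(169 + (16249 - 1*(-15825))) = √(169 + (16249 + 15825)) = √(169 + 32074) = √32243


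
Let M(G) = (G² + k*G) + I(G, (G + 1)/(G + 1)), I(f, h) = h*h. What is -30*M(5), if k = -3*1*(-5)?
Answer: -3030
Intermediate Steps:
k = 15 (k = -3*(-5) = 15)
I(f, h) = h²
M(G) = 1 + G² + 15*G (M(G) = (G² + 15*G) + ((G + 1)/(G + 1))² = (G² + 15*G) + ((1 + G)/(1 + G))² = (G² + 15*G) + 1² = (G² + 15*G) + 1 = 1 + G² + 15*G)
-30*M(5) = -30*(1 + 5² + 15*5) = -30*(1 + 25 + 75) = -30*101 = -3030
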